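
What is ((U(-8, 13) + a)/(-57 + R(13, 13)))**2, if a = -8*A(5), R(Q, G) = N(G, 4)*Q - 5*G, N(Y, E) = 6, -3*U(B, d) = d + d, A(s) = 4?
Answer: 3721/4356 ≈ 0.85422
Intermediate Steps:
U(B, d) = -2*d/3 (U(B, d) = -(d + d)/3 = -2*d/3)
R(Q, G) = -5*G + 6*Q (R(Q, G) = 6*Q - 5*G = -5*G + 6*Q)
a = -32 (a = -8*4 = -32)
((U(-8, 13) + a)/(-57 + R(13, 13)))**2 = ((-2/3*13 - 32)/(-57 + (-5*13 + 6*13)))**2 = ((-26/3 - 32)/(-57 + (-65 + 78)))**2 = (-122/(3*(-57 + 13)))**2 = (-122/3/(-44))**2 = (-122/3*(-1/44))**2 = (61/66)**2 = 3721/4356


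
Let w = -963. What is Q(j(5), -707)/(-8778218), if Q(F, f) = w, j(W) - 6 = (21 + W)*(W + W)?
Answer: 963/8778218 ≈ 0.00010970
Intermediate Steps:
j(W) = 6 + 2*W*(21 + W) (j(W) = 6 + (21 + W)*(W + W) = 6 + (21 + W)*(2*W) = 6 + 2*W*(21 + W))
Q(F, f) = -963
Q(j(5), -707)/(-8778218) = -963/(-8778218) = -963*(-1/8778218) = 963/8778218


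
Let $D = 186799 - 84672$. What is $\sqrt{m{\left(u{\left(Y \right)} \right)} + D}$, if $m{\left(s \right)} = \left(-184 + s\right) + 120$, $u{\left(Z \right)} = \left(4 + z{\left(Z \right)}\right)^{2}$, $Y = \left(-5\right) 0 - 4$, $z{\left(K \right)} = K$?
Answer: $\sqrt{102063} \approx 319.47$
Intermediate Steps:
$Y = -4$ ($Y = 0 - 4 = -4$)
$u{\left(Z \right)} = \left(4 + Z\right)^{2}$
$m{\left(s \right)} = -64 + s$
$D = 102127$
$\sqrt{m{\left(u{\left(Y \right)} \right)} + D} = \sqrt{\left(-64 + \left(4 - 4\right)^{2}\right) + 102127} = \sqrt{\left(-64 + 0^{2}\right) + 102127} = \sqrt{\left(-64 + 0\right) + 102127} = \sqrt{-64 + 102127} = \sqrt{102063}$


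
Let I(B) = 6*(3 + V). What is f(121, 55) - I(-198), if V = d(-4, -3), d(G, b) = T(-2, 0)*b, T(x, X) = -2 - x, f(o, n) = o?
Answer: 103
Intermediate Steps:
d(G, b) = 0 (d(G, b) = (-2 - 1*(-2))*b = (-2 + 2)*b = 0*b = 0)
V = 0
I(B) = 18 (I(B) = 6*(3 + 0) = 6*3 = 18)
f(121, 55) - I(-198) = 121 - 1*18 = 121 - 18 = 103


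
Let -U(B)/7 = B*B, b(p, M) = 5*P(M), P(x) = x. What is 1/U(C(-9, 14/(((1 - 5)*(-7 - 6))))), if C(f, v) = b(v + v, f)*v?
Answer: -676/694575 ≈ -0.00097326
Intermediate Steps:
b(p, M) = 5*M
C(f, v) = 5*f*v (C(f, v) = (5*f)*v = 5*f*v)
U(B) = -7*B**2 (U(B) = -7*B*B = -7*B**2)
1/U(C(-9, 14/(((1 - 5)*(-7 - 6))))) = 1/(-7*396900/((1 - 5)**2*(-7 - 6)**2)) = 1/(-7*(5*(-9)*(14/((-4*(-13)))))**2) = 1/(-7*(5*(-9)*(14/52))**2) = 1/(-7*(5*(-9)*(14*(1/52)))**2) = 1/(-7*(5*(-9)*(7/26))**2) = 1/(-7*(-315/26)**2) = 1/(-7*99225/676) = 1/(-694575/676) = -676/694575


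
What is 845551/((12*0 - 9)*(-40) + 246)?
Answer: 845551/606 ≈ 1395.3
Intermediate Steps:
845551/((12*0 - 9)*(-40) + 246) = 845551/((0 - 9)*(-40) + 246) = 845551/(-9*(-40) + 246) = 845551/(360 + 246) = 845551/606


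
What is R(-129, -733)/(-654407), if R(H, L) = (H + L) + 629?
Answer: 233/654407 ≈ 0.00035605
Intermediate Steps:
R(H, L) = 629 + H + L
R(-129, -733)/(-654407) = (629 - 129 - 733)/(-654407) = -233*(-1/654407) = 233/654407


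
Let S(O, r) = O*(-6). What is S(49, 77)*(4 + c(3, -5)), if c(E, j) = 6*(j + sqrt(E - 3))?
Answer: 7644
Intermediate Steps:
S(O, r) = -6*O
c(E, j) = 6*j + 6*sqrt(-3 + E) (c(E, j) = 6*(j + sqrt(-3 + E)) = 6*j + 6*sqrt(-3 + E))
S(49, 77)*(4 + c(3, -5)) = (-6*49)*(4 + (6*(-5) + 6*sqrt(-3 + 3))) = -294*(4 + (-30 + 6*sqrt(0))) = -294*(4 + (-30 + 6*0)) = -294*(4 + (-30 + 0)) = -294*(4 - 30) = -294*(-26) = 7644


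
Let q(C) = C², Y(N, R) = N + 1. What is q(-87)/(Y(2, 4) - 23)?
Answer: -7569/20 ≈ -378.45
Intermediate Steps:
Y(N, R) = 1 + N
q(-87)/(Y(2, 4) - 23) = (-87)²/((1 + 2) - 23) = 7569/(3 - 23) = 7569/(-20) = -1/20*7569 = -7569/20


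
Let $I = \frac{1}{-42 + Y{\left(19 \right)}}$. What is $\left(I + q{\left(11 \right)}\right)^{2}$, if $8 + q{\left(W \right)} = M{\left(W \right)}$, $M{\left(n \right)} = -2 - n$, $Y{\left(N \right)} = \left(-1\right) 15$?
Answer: $\frac{1435204}{3249} \approx 441.74$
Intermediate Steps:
$Y{\left(N \right)} = -15$
$I = - \frac{1}{57}$ ($I = \frac{1}{-42 - 15} = \frac{1}{-57} = - \frac{1}{57} \approx -0.017544$)
$q{\left(W \right)} = -10 - W$ ($q{\left(W \right)} = -8 - \left(2 + W\right) = -10 - W$)
$\left(I + q{\left(11 \right)}\right)^{2} = \left(- \frac{1}{57} - 21\right)^{2} = \left(- \frac{1198}{57}\right)^{2} = \frac{1435204}{3249}$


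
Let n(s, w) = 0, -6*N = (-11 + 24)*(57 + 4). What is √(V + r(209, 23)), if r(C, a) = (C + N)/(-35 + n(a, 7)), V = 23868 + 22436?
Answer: √2041909590/210 ≈ 215.18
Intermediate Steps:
N = -793/6 (N = -(-11 + 24)*(57 + 4)/6 = -13*61/6 = -⅙*793 = -793/6 ≈ -132.17)
V = 46304
r(C, a) = 793/210 - C/35 (r(C, a) = (C - 793/6)/(-35 + 0) = (-793/6 + C)/(-35) = (-793/6 + C)*(-1/35) = 793/210 - C/35)
√(V + r(209, 23)) = √(46304 + (793/210 - 1/35*209)) = √(46304 + (793/210 - 209/35)) = √(46304 - 461/210) = √(9723379/210) = √2041909590/210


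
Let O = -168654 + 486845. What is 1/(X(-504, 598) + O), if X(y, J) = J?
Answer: 1/318789 ≈ 3.1369e-6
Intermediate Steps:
O = 318191
1/(X(-504, 598) + O) = 1/(598 + 318191) = 1/318789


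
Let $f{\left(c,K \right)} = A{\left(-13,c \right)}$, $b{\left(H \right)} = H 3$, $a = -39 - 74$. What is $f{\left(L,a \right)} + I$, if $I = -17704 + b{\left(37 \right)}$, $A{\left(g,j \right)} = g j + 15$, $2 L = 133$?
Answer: $- \frac{36885}{2} \approx -18443.0$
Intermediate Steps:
$L = \frac{133}{2}$ ($L = \frac{1}{2} \cdot 133 = \frac{133}{2} \approx 66.5$)
$a = -113$ ($a = -39 - 74 = -113$)
$b{\left(H \right)} = 3 H$
$A{\left(g,j \right)} = 15 + g j$
$f{\left(c,K \right)} = 15 - 13 c$
$I = -17593$ ($I = -17704 + 3 \cdot 37 = -17704 + 111 = -17593$)
$f{\left(L,a \right)} + I = \left(15 - \frac{1729}{2}\right) - 17593 = - \frac{1699}{2} - 17593 = - \frac{36885}{2}$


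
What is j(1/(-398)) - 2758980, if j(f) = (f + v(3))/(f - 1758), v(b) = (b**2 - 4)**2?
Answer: -1930416931249/699685 ≈ -2.7590e+6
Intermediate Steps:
v(b) = (-4 + b**2)**2
j(f) = (25 + f)/(-1758 + f) (j(f) = (f + (-4 + 3**2)**2)/(f - 1758) = (f + (-4 + 9)**2)/(-1758 + f) = (f + 5**2)/(-1758 + f) = (f + 25)/(-1758 + f) = (25 + f)/(-1758 + f))
j(1/(-398)) - 2758980 = (25 + 1/(-398))/(-1758 + 1/(-398)) - 2758980 = (25 - 1/398)/(-1758 - 1/398) - 2758980 = (9949/398)/(-699685/398) - 2758980 = -398/699685*9949/398 - 2758980 = -9949/699685 - 2758980 = -1930416931249/699685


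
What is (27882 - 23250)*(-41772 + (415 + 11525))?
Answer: -138181824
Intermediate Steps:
(27882 - 23250)*(-41772 + (415 + 11525)) = 4632*(-41772 + 11940) = 4632*(-29832) = -138181824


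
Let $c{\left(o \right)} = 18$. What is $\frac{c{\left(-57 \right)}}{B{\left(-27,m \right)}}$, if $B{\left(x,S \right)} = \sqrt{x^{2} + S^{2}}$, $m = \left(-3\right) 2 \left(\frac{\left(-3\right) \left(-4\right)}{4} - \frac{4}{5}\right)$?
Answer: $\frac{30 \sqrt{2509}}{2509} \approx 0.59892$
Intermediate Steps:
$m = - \frac{66}{5}$ ($m = - 6 \left(12 \cdot \frac{1}{4} - \frac{4}{5}\right) = - 6 \left(3 - \frac{4}{5}\right) = \left(-6\right) \frac{11}{5} = - \frac{66}{5} \approx -13.2$)
$B{\left(x,S \right)} = \sqrt{S^{2} + x^{2}}$
$\frac{c{\left(-57 \right)}}{B{\left(-27,m \right)}} = \frac{18}{\sqrt{\left(- \frac{66}{5}\right)^{2} + \left(-27\right)^{2}}} = \frac{18}{\sqrt{\frac{4356}{25} + 729}} = \frac{18}{\sqrt{\frac{22581}{25}}} = \frac{18}{\frac{3}{5} \sqrt{2509}} = 18 \frac{5 \sqrt{2509}}{7527} = \frac{30 \sqrt{2509}}{2509}$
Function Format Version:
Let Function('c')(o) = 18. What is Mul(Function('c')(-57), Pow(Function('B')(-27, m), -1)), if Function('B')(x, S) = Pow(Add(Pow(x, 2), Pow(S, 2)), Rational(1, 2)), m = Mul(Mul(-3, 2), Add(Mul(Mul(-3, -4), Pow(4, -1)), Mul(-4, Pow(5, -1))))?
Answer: Mul(Rational(30, 2509), Pow(2509, Rational(1, 2))) ≈ 0.59892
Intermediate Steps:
m = Rational(-66, 5) (m = Mul(-6, Add(Mul(12, Rational(1, 4)), Mul(-4, Rational(1, 5)))) = Mul(-6, Add(3, Rational(-4, 5))) = Mul(-6, Rational(11, 5)) = Rational(-66, 5) ≈ -13.200)
Function('B')(x, S) = Pow(Add(Pow(S, 2), Pow(x, 2)), Rational(1, 2))
Mul(Function('c')(-57), Pow(Function('B')(-27, m), -1)) = Mul(18, Pow(Pow(Add(Pow(Rational(-66, 5), 2), Pow(-27, 2)), Rational(1, 2)), -1)) = Mul(18, Pow(Pow(Add(Rational(4356, 25), 729), Rational(1, 2)), -1)) = Mul(18, Pow(Pow(Rational(22581, 25), Rational(1, 2)), -1)) = Mul(18, Pow(Mul(Rational(3, 5), Pow(2509, Rational(1, 2))), -1)) = Mul(18, Mul(Rational(5, 7527), Pow(2509, Rational(1, 2)))) = Mul(Rational(30, 2509), Pow(2509, Rational(1, 2)))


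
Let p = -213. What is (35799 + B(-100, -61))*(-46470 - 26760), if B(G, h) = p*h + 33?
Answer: -3575454750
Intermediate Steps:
B(G, h) = 33 - 213*h (B(G, h) = -213*h + 33 = 33 - 213*h)
(35799 + B(-100, -61))*(-46470 - 26760) = (35799 + (33 - 213*(-61)))*(-46470 - 26760) = (35799 + (33 + 12993))*(-73230) = (35799 + 13026)*(-73230) = 48825*(-73230) = -3575454750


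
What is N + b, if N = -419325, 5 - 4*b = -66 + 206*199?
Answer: -1718223/4 ≈ -4.2956e+5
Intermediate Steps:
b = -40923/4 (b = 5/4 - (-66 + 206*199)/4 = 5/4 - (-66 + 40994)/4 = 5/4 - 1/4*40928 = 5/4 - 10232 = -40923/4 ≈ -10231.)
N + b = -419325 - 40923/4 = -1718223/4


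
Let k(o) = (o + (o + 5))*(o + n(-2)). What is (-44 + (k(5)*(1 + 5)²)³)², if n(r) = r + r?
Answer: 24794897439169936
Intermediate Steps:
n(r) = 2*r
k(o) = (-4 + o)*(5 + 2*o) (k(o) = (o + (o + 5))*(o + 2*(-2)) = (o + (5 + o))*(o - 4) = (5 + 2*o)*(-4 + o) = (-4 + o)*(5 + 2*o))
(-44 + (k(5)*(1 + 5)²)³)² = (-44 + ((-20 - 3*5 + 2*5²)*(1 + 5)²)³)² = (-44 + ((-20 - 15 + 2*25)*6²)³)² = (-44 + ((-20 - 15 + 50)*36)³)² = (-44 + (15*36)³)² = (-44 + 540³)² = (-44 + 157464000)² = 157463956² = 24794897439169936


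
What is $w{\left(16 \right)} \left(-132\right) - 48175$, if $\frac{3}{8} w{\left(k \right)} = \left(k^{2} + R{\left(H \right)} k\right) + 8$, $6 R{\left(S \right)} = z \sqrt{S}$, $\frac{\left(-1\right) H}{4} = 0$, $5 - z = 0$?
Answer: $-141103$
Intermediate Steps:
$z = 5$ ($z = 5 - 0 = 5 + 0 = 5$)
$H = 0$ ($H = \left(-4\right) 0 = 0$)
$R{\left(S \right)} = \frac{5 \sqrt{S}}{6}$
$w{\left(k \right)} = \frac{64}{3} + \frac{8 k^{2}}{3}$ ($w{\left(k \right)} = \frac{8 \left(\left(k^{2} + \frac{5 \sqrt{0}}{6} k\right) + 8\right)}{3} = \frac{8 \left(\left(k^{2} + \frac{5}{6} \cdot 0 k\right) + 8\right)}{3} = \frac{8 \left(\left(k^{2} + 0 k\right) + 8\right)}{3} = \frac{8 \left(\left(k^{2} + 0\right) + 8\right)}{3} = \frac{8 \left(k^{2} + 8\right)}{3} = \frac{8 \left(8 + k^{2}\right)}{3} = \frac{64}{3} + \frac{8 k^{2}}{3}$)
$w{\left(16 \right)} \left(-132\right) - 48175 = \left(\frac{64}{3} + \frac{8 \cdot 16^{2}}{3}\right) \left(-132\right) - 48175 = \left(\frac{64}{3} + \frac{8}{3} \cdot 256\right) \left(-132\right) - 48175 = \left(\frac{64}{3} + \frac{2048}{3}\right) \left(-132\right) - 48175 = 704 \left(-132\right) - 48175 = -92928 - 48175 = -141103$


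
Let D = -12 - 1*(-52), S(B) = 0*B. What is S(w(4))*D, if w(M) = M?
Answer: 0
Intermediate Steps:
S(B) = 0
D = 40 (D = -12 + 52 = 40)
S(w(4))*D = 0*40 = 0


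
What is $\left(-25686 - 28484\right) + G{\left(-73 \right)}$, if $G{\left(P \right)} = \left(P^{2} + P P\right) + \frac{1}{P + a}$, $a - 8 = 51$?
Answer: $- \frac{609169}{14} \approx -43512.0$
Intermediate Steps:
$a = 59$ ($a = 8 + 51 = 59$)
$G{\left(P \right)} = \frac{1}{59 + P} + 2 P^{2}$ ($G{\left(P \right)} = \left(P^{2} + P P\right) + \frac{1}{P + 59} = \left(P^{2} + P^{2}\right) + \frac{1}{59 + P} = 2 P^{2} + \frac{1}{59 + P} = \frac{1}{59 + P} + 2 P^{2}$)
$\left(-25686 - 28484\right) + G{\left(-73 \right)} = \left(-25686 - 28484\right) + \frac{1 + 2 \left(-73\right)^{3} + 118 \left(-73\right)^{2}}{59 - 73} = -54170 + \frac{1 + 2 \left(-389017\right) + 118 \cdot 5329}{-14} = -54170 - \frac{1 - 778034 + 628822}{14} = -54170 - - \frac{149211}{14} = -54170 + \frac{149211}{14} = - \frac{609169}{14}$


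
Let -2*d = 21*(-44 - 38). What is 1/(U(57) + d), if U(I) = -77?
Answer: 1/784 ≈ 0.0012755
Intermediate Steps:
d = 861 (d = -21*(-44 - 38)/2 = -21*(-82)/2 = -½*(-1722) = 861)
1/(U(57) + d) = 1/(-77 + 861) = 1/784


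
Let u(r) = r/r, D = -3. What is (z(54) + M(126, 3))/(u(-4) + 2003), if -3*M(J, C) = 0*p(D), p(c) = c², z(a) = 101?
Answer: 101/2004 ≈ 0.050399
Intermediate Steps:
u(r) = 1
M(J, C) = 0 (M(J, C) = -0*(-3)² = -0*9 = -⅓*0 = 0)
(z(54) + M(126, 3))/(u(-4) + 2003) = (101 + 0)/(1 + 2003) = 101/2004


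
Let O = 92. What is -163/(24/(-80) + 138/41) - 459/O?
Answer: -6725323/115644 ≈ -58.155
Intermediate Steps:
-163/(24/(-80) + 138/41) - 459/O = -163/(24/(-80) + 138/41) - 459/92 = -163/(24*(-1/80) + 138*(1/41)) - 459*1/92 = -163/(-3/10 + 138/41) - 459/92 = -163/1257/410 - 459/92 = -163*410/1257 - 459/92 = -66830/1257 - 459/92 = -6725323/115644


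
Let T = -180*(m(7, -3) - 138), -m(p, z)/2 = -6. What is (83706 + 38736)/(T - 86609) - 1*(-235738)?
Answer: 15070372160/63929 ≈ 2.3574e+5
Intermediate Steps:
m(p, z) = 12 (m(p, z) = -2*(-6) = 12)
T = 22680 (T = -180*(12 - 138) = -180*(-126) = 22680)
(83706 + 38736)/(T - 86609) - 1*(-235738) = (83706 + 38736)/(22680 - 86609) - 1*(-235738) = 122442/(-63929) + 235738 = 122442*(-1/63929) + 235738 = -122442/63929 + 235738 = 15070372160/63929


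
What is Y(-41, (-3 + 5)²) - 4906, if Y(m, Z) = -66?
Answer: -4972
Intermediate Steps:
Y(-41, (-3 + 5)²) - 4906 = -66 - 4906 = -4972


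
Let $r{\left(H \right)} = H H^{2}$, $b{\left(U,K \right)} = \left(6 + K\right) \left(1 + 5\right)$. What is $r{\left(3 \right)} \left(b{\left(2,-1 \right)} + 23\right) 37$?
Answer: $52947$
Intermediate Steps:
$b{\left(U,K \right)} = 36 + 6 K$ ($b{\left(U,K \right)} = \left(6 + K\right) 6 = 36 + 6 K$)
$r{\left(H \right)} = H^{3}$
$r{\left(3 \right)} \left(b{\left(2,-1 \right)} + 23\right) 37 = 3^{3} \left(\left(36 + 6 \left(-1\right)\right) + 23\right) 37 = 27 \left(\left(36 - 6\right) + 23\right) 37 = 27 \left(30 + 23\right) 37 = 27 \cdot 53 \cdot 37 = 1431 \cdot 37 = 52947$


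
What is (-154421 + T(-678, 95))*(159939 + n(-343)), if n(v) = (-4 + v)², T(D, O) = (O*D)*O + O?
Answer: -1758700380048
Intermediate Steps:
T(D, O) = O + D*O² (T(D, O) = (D*O)*O + O = D*O² + O = O + D*O²)
(-154421 + T(-678, 95))*(159939 + n(-343)) = (-154421 + 95*(1 - 678*95))*(159939 + (-4 - 343)²) = (-154421 + 95*(1 - 64410))*(159939 + (-347)²) = (-154421 + 95*(-64409))*(159939 + 120409) = (-154421 - 6118855)*280348 = -6273276*280348 = -1758700380048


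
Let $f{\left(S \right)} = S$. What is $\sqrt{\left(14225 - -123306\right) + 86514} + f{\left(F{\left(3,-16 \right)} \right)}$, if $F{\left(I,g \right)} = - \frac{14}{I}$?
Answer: $- \frac{14}{3} + \sqrt{224045} \approx 468.67$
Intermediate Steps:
$\sqrt{\left(14225 - -123306\right) + 86514} + f{\left(F{\left(3,-16 \right)} \right)} = \sqrt{\left(14225 - -123306\right) + 86514} - \frac{14}{3} = \sqrt{\left(14225 + 123306\right) + 86514} - \frac{14}{3} = \sqrt{137531 + 86514} - \frac{14}{3} = \sqrt{224045} - \frac{14}{3} = - \frac{14}{3} + \sqrt{224045}$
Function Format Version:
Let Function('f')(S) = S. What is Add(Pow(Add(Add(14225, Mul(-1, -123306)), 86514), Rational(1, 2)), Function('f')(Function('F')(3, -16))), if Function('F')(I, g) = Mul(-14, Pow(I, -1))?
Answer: Add(Rational(-14, 3), Pow(224045, Rational(1, 2))) ≈ 468.67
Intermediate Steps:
Add(Pow(Add(Add(14225, Mul(-1, -123306)), 86514), Rational(1, 2)), Function('f')(Function('F')(3, -16))) = Add(Pow(Add(Add(14225, Mul(-1, -123306)), 86514), Rational(1, 2)), Mul(-14, Pow(3, -1))) = Add(Pow(Add(Add(14225, 123306), 86514), Rational(1, 2)), Mul(-14, Rational(1, 3))) = Add(Pow(Add(137531, 86514), Rational(1, 2)), Rational(-14, 3)) = Add(Pow(224045, Rational(1, 2)), Rational(-14, 3)) = Add(Rational(-14, 3), Pow(224045, Rational(1, 2)))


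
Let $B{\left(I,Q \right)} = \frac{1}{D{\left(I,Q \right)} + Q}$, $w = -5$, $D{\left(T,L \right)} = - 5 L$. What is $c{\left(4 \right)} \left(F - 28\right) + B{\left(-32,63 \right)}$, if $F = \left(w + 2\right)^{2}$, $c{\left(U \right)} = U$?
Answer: $- \frac{19153}{252} \approx -76.004$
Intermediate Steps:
$B{\left(I,Q \right)} = - \frac{1}{4 Q}$ ($B{\left(I,Q \right)} = \frac{1}{- 5 Q + Q} = \frac{1}{\left(-4\right) Q} = - \frac{1}{4 Q}$)
$F = 9$ ($F = \left(-5 + 2\right)^{2} = \left(-3\right)^{2} = 9$)
$c{\left(4 \right)} \left(F - 28\right) + B{\left(-32,63 \right)} = 4 \left(9 - 28\right) - \frac{1}{4 \cdot 63} = 4 \left(-19\right) - \frac{1}{252} = -76 - \frac{1}{252} = - \frac{19153}{252}$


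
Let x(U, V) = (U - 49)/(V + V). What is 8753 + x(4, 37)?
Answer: 647677/74 ≈ 8752.4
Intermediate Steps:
x(U, V) = (-49 + U)/(2*V) (x(U, V) = (-49 + U)/((2*V)) = (-49 + U)*(1/(2*V)) = (-49 + U)/(2*V))
8753 + x(4, 37) = 8753 + (1/2)*(-49 + 4)/37 = 8753 + (1/2)*(1/37)*(-45) = 8753 - 45/74 = 647677/74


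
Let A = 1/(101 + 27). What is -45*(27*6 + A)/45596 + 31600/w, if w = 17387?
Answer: 168201760945/101475539456 ≈ 1.6576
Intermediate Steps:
A = 1/128 ≈ 0.0078125
-45*(27*6 + A)/45596 + 31600/w = -45*(27*6 + 1/128)/45596 + 31600/17387 = -45*(162 + 1/128)*(1/45596) + 31600*(1/17387) = -45*20737/128*(1/45596) + 31600/17387 = -933165/128*1/45596 + 31600/17387 = -933165/5836288 + 31600/17387 = 168201760945/101475539456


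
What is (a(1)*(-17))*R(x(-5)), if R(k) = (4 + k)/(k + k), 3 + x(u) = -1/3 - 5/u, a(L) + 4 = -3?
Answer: -85/2 ≈ -42.500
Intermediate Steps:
a(L) = -7 (a(L) = -4 - 3 = -7)
x(u) = -10/3 - 5/u (x(u) = -3 + (-1/3 - 5/u) = -10/3 - 5/u)
R(k) = (4 + k)/(2*k) (R(k) = (4 + k)/((2*k)) = (4 + k)*(1/(2*k)) = (4 + k)/(2*k))
(a(1)*(-17))*R(x(-5)) = (-7*(-17))*((4 + (-10/3 - 5/(-5)))/(2*(-10/3 - 5/(-5)))) = 119*((4 + (-10/3 - 5*(-1/5)))/(2*(-10/3 - 5*(-1/5)))) = 119*((4 + (-10/3 + 1))/(2*(-10/3 + 1))) = 119*((4 - 7/3)/(2*(-7/3))) = 119*((1/2)*(-3/7)*(5/3)) = 119*(-5/14) = -85/2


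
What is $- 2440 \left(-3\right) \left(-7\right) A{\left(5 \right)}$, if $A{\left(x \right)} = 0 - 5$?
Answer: $256200$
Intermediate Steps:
$A{\left(x \right)} = -5$ ($A{\left(x \right)} = 0 - 5 = -5$)
$- 2440 \left(-3\right) \left(-7\right) A{\left(5 \right)} = - 2440 \left(-3\right) \left(-7\right) \left(-5\right) = - 2440 \cdot 21 \left(-5\right) = \left(-2440\right) \left(-105\right) = 256200$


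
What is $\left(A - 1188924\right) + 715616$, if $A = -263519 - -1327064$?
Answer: $590237$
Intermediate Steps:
$A = 1063545$ ($A = -263519 + 1327064 = 1063545$)
$\left(A - 1188924\right) + 715616 = \left(1063545 - 1188924\right) + 715616 = -125379 + 715616 = 590237$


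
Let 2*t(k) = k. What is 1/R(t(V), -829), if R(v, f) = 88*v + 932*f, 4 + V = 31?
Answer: -1/771440 ≈ -1.2963e-6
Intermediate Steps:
V = 27 (V = -4 + 31 = 27)
t(k) = k/2
1/R(t(V), -829) = 1/(88*((½)*27) + 932*(-829)) = 1/(88*(27/2) - 772628) = 1/(1188 - 772628) = 1/(-771440) = -1/771440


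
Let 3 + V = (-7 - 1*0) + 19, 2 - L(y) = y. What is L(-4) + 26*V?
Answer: 240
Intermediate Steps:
L(y) = 2 - y
V = 9 (V = -3 + ((-7 - 1*0) + 19) = -3 + ((-7 + 0) + 19) = -3 + (-7 + 19) = -3 + 12 = 9)
L(-4) + 26*V = (2 - 1*(-4)) + 26*9 = (2 + 4) + 234 = 6 + 234 = 240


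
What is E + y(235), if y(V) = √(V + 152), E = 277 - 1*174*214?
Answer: -36959 + 3*√43 ≈ -36939.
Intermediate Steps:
E = -36959 (E = 277 - 174*214 = 277 - 37236 = -36959)
y(V) = √(152 + V)
E + y(235) = -36959 + √(152 + 235) = -36959 + √387 = -36959 + 3*√43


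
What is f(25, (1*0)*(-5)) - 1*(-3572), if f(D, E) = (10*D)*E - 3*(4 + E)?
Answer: 3560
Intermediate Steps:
f(D, E) = -12 - 3*E + 10*D*E (f(D, E) = 10*D*E + (-12 - 3*E) = -12 - 3*E + 10*D*E)
f(25, (1*0)*(-5)) - 1*(-3572) = (-12 - 3*1*0*(-5) + 10*25*((1*0)*(-5))) - 1*(-3572) = (-12 - 0*(-5) + 10*25*(0*(-5))) + 3572 = (-12 - 3*0 + 10*25*0) + 3572 = (-12 + 0 + 0) + 3572 = -12 + 3572 = 3560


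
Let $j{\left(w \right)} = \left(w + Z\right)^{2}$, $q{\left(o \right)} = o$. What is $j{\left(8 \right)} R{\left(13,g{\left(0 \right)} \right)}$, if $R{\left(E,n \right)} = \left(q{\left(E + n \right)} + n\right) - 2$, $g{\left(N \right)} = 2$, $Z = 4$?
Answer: $2160$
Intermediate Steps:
$j{\left(w \right)} = \left(4 + w\right)^{2}$ ($j{\left(w \right)} = \left(w + 4\right)^{2} = \left(4 + w\right)^{2}$)
$R{\left(E,n \right)} = -2 + E + 2 n$ ($R{\left(E,n \right)} = \left(\left(E + n\right) + n\right) - 2 = \left(E + 2 n\right) - 2 = -2 + E + 2 n$)
$j{\left(8 \right)} R{\left(13,g{\left(0 \right)} \right)} = \left(4 + 8\right)^{2} \left(-2 + 13 + 2 \cdot 2\right) = 12^{2} \left(-2 + 13 + 4\right) = 144 \cdot 15 = 2160$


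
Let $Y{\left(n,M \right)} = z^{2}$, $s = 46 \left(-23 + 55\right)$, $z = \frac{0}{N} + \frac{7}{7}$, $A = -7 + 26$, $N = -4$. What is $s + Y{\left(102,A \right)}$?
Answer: $1473$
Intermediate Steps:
$A = 19$
$z = 1$ ($z = \frac{0}{-4} + \frac{7}{7} = 0 \left(- \frac{1}{4}\right) + 7 \cdot \frac{1}{7} = 0 + 1 = 1$)
$s = 1472$ ($s = 46 \cdot 32 = 1472$)
$Y{\left(n,M \right)} = 1$ ($Y{\left(n,M \right)} = 1^{2} = 1$)
$s + Y{\left(102,A \right)} = 1472 + 1 = 1473$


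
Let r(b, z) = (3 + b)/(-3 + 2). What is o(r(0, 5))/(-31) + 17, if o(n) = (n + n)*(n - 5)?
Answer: 479/31 ≈ 15.452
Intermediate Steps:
r(b, z) = -3 - b (r(b, z) = (3 + b)/(-1) = (3 + b)*(-1) = -3 - b)
o(n) = 2*n*(-5 + n) (o(n) = (2*n)*(-5 + n) = 2*n*(-5 + n))
o(r(0, 5))/(-31) + 17 = (2*(-3 - 1*0)*(-5 + (-3 - 1*0)))/(-31) + 17 = (2*(-3 + 0)*(-5 + (-3 + 0)))*(-1/31) + 17 = (2*(-3)*(-5 - 3))*(-1/31) + 17 = (2*(-3)*(-8))*(-1/31) + 17 = 48*(-1/31) + 17 = -48/31 + 17 = 479/31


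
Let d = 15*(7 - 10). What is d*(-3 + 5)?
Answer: -90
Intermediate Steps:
d = -45 (d = 15*(-3) = -45)
d*(-3 + 5) = -45*(-3 + 5) = -45*2 = -90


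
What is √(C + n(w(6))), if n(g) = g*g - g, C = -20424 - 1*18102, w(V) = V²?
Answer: I*√37266 ≈ 193.04*I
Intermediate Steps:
C = -38526 (C = -20424 - 18102 = -38526)
n(g) = g² - g
√(C + n(w(6))) = √(-38526 + 6²*(-1 + 6²)) = √(-38526 + 36*(-1 + 36)) = √(-38526 + 36*35) = √(-38526 + 1260) = √(-37266) = I*√37266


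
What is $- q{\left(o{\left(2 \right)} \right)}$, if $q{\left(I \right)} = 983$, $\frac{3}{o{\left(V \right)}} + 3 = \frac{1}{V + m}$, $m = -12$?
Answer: $-983$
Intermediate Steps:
$o{\left(V \right)} = \frac{3}{-3 + \frac{1}{-12 + V}}$ ($o{\left(V \right)} = \frac{3}{-3 + \frac{1}{V - 12}} = \frac{3}{-3 + \frac{1}{-12 + V}}$)
$- q{\left(o{\left(2 \right)} \right)} = \left(-1\right) 983 = -983$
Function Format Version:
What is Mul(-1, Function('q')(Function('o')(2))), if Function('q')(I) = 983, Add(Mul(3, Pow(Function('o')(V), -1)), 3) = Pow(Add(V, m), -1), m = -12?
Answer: -983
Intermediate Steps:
Function('o')(V) = Mul(3, Pow(Add(-3, Pow(Add(-12, V), -1)), -1)) (Function('o')(V) = Mul(3, Pow(Add(-3, Pow(Add(V, -12), -1)), -1)) = Mul(3, Pow(Add(-3, Pow(Add(-12, V), -1)), -1)))
Mul(-1, Function('q')(Function('o')(2))) = Mul(-1, 983) = -983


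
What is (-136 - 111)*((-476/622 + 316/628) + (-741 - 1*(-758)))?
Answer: -201863714/48827 ≈ -4134.3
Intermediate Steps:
(-136 - 111)*((-476/622 + 316/628) + (-741 - 1*(-758))) = -247*((-476*1/622 + 316*(1/628)) + (-741 + 758)) = -247*((-238/311 + 79/157) + 17) = -247*(-12797/48827 + 17) = -247*817262/48827 = -201863714/48827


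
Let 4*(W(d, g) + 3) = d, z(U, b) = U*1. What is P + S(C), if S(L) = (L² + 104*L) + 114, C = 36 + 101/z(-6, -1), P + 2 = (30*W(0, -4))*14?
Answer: 43657/36 ≈ 1212.7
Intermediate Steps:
z(U, b) = U
W(d, g) = -3 + d/4
P = -1262 (P = -2 + (30*(-3 + (¼)*0))*14 = -2 + (30*(-3 + 0))*14 = -2 + (30*(-3))*14 = -2 - 90*14 = -2 - 1260 = -1262)
C = 115/6 (C = 36 + 101/(-6) = 36 + 101*(-⅙) = 36 - 101/6 = 115/6 ≈ 19.167)
S(L) = 114 + L² + 104*L
P + S(C) = -1262 + (114 + (115/6)² + 104*(115/6)) = -1262 + (114 + 13225/36 + 5980/3) = -1262 + 89089/36 = 43657/36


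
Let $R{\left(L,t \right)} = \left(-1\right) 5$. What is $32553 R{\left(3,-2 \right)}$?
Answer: $-162765$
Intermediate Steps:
$R{\left(L,t \right)} = -5$
$32553 R{\left(3,-2 \right)} = 32553 \left(-5\right) = -162765$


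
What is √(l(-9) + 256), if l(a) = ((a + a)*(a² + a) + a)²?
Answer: √1703281 ≈ 1305.1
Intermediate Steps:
l(a) = (a + 2*a*(a + a²))² (l(a) = ((2*a)*(a + a²) + a)² = (2*a*(a + a²) + a)² = (a + 2*a*(a + a²))²)
√(l(-9) + 256) = √((-9)²*(1 + 2*(-9) + 2*(-9)²)² + 256) = √(81*(1 - 18 + 2*81)² + 256) = √(81*(1 - 18 + 162)² + 256) = √(81*145² + 256) = √(81*21025 + 256) = √(1703025 + 256) = √1703281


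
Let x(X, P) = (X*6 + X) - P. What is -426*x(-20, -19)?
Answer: 51546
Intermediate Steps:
x(X, P) = -P + 7*X (x(X, P) = (6*X + X) - P = 7*X - P = -P + 7*X)
-426*x(-20, -19) = -426*(-1*(-19) + 7*(-20)) = -426*(19 - 140) = -426*(-121) = 51546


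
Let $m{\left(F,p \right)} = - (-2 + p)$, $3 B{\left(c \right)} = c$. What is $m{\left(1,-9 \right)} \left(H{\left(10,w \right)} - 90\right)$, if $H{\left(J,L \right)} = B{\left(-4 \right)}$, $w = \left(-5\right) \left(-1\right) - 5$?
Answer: $- \frac{3014}{3} \approx -1004.7$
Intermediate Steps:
$B{\left(c \right)} = \frac{c}{3}$
$w = 0$ ($w = 5 - 5 = 0$)
$H{\left(J,L \right)} = - \frac{4}{3}$ ($H{\left(J,L \right)} = \frac{1}{3} \left(-4\right) = - \frac{4}{3}$)
$m{\left(F,p \right)} = 2 - p$
$m{\left(1,-9 \right)} \left(H{\left(10,w \right)} - 90\right) = \left(2 - -9\right) \left(- \frac{4}{3} - 90\right) = \left(2 + 9\right) \left(- \frac{274}{3}\right) = 11 \left(- \frac{274}{3}\right) = - \frac{3014}{3}$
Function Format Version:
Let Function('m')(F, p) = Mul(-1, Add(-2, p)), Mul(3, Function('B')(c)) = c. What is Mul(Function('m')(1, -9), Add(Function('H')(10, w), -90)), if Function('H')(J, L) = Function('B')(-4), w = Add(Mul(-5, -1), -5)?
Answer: Rational(-3014, 3) ≈ -1004.7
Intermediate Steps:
Function('B')(c) = Mul(Rational(1, 3), c)
w = 0 (w = Add(5, -5) = 0)
Function('H')(J, L) = Rational(-4, 3) (Function('H')(J, L) = Mul(Rational(1, 3), -4) = Rational(-4, 3))
Function('m')(F, p) = Add(2, Mul(-1, p))
Mul(Function('m')(1, -9), Add(Function('H')(10, w), -90)) = Mul(Add(2, Mul(-1, -9)), Add(Rational(-4, 3), -90)) = Mul(Add(2, 9), Rational(-274, 3)) = Mul(11, Rational(-274, 3)) = Rational(-3014, 3)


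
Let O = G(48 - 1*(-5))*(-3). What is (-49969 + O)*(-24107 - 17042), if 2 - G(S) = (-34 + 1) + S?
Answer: 2053952335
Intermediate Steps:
G(S) = 35 - S (G(S) = 2 - ((-34 + 1) + S) = 2 - (-33 + S) = 2 + (33 - S) = 35 - S)
O = 54 (O = (35 - (48 - 1*(-5)))*(-3) = (35 - (48 + 5))*(-3) = (35 - 1*53)*(-3) = (35 - 53)*(-3) = -18*(-3) = 54)
(-49969 + O)*(-24107 - 17042) = (-49969 + 54)*(-24107 - 17042) = -49915*(-41149) = 2053952335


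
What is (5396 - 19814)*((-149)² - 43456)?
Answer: 306454590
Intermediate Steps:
(5396 - 19814)*((-149)² - 43456) = -14418*(22201 - 43456) = -14418*(-21255) = 306454590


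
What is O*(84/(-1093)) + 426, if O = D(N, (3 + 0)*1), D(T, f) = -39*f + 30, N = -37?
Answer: 472926/1093 ≈ 432.69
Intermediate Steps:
D(T, f) = 30 - 39*f
O = -87 (O = 30 - 39*(3 + 0) = 30 - 117 = -87)
O*(84/(-1093)) + 426 = -7308/(-1093) + 426 = -7308*(-1)/1093 + 426 = -87*(-84/1093) + 426 = 7308/1093 + 426 = 472926/1093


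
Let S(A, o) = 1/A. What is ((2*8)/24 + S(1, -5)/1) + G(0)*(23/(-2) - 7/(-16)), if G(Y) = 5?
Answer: -2575/48 ≈ -53.646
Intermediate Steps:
S(A, o) = 1/A
((2*8)/24 + S(1, -5)/1) + G(0)*(23/(-2) - 7/(-16)) = ((2*8)/24 + 1/(1*1)) + 5*(23/(-2) - 7/(-16)) = (16*(1/24) + 1*1) + 5*(23*(-½) - 7*(-1/16)) = (⅔ + 1) + 5*(-23/2 + 7/16) = 5/3 + 5*(-177/16) = 5/3 - 885/16 = -2575/48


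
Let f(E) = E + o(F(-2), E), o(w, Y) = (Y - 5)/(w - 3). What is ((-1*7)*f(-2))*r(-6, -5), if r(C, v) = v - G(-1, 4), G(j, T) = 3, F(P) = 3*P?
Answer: -616/9 ≈ -68.444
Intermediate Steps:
r(C, v) = -3 + v (r(C, v) = v - 1*3 = v - 3 = -3 + v)
o(w, Y) = (-5 + Y)/(-3 + w)
f(E) = 5/9 + 8*E/9 (f(E) = E + (-5 + E)/(-3 + 3*(-2)) = E + (-5 + E)/(-3 - 6) = E + (-5 + E)/(-9) = E - (-5 + E)/9 = E + (5/9 - E/9) = 5/9 + 8*E/9)
((-1*7)*f(-2))*r(-6, -5) = ((-1*7)*(5/9 + (8/9)*(-2)))*(-3 - 5) = -7*(5/9 - 16/9)*(-8) = -7*(-11/9)*(-8) = (77/9)*(-8) = -616/9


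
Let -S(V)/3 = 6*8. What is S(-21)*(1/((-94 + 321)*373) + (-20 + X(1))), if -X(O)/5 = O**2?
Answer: 304815456/84671 ≈ 3600.0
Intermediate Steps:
S(V) = -144 (S(V) = -18*8 = -3*48 = -144)
X(O) = -5*O**2
S(-21)*(1/((-94 + 321)*373) + (-20 + X(1))) = -144*(1/((-94 + 321)*373) + (-20 - 5*1**2)) = -144*((1/373)/227 + (-20 - 5*1)) = -144*((1/227)*(1/373) + (-20 - 5)) = -144*(1/84671 - 25) = -144*(-2116774/84671) = 304815456/84671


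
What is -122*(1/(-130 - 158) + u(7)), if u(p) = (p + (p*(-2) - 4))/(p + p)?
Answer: 97051/1008 ≈ 96.281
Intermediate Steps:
u(p) = (-4 - p)/(2*p) (u(p) = (p + (-2*p - 4))/((2*p)) = (p + (-4 - 2*p))*(1/(2*p)) = (-4 - p)*(1/(2*p)) = (-4 - p)/(2*p))
-122*(1/(-130 - 158) + u(7)) = -122*(1/(-130 - 158) + (½)*(-4 - 1*7)/7) = -122*(1/(-288) + (½)*(⅐)*(-4 - 7)) = -122*(-1/288 + (½)*(⅐)*(-11)) = -122*(-1/288 - 11/14) = -122*(-1591/2016) = 97051/1008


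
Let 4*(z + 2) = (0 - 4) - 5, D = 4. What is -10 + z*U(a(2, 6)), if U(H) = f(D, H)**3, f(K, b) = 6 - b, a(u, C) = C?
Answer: -10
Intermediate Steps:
z = -17/4 (z = -2 + ((0 - 4) - 5)/4 = -2 + (-4 - 5)/4 = -2 + (1/4)*(-9) = -2 - 9/4 = -17/4 ≈ -4.2500)
U(H) = (6 - H)**3
-10 + z*U(a(2, 6)) = -10 - (-17)*(-6 + 6)**3/4 = -10 - (-17)*0**3/4 = -10 - (-17)*0/4 = -10 - 17/4*0 = -10 + 0 = -10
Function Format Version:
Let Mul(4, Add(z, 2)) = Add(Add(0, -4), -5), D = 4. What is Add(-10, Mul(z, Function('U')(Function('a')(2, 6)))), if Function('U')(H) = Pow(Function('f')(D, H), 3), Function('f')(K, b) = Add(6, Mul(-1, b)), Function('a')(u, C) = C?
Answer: -10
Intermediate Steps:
z = Rational(-17, 4) (z = Add(-2, Mul(Rational(1, 4), Add(Add(0, -4), -5))) = Add(-2, Mul(Rational(1, 4), Add(-4, -5))) = Add(-2, Mul(Rational(1, 4), -9)) = Add(-2, Rational(-9, 4)) = Rational(-17, 4) ≈ -4.2500)
Function('U')(H) = Pow(Add(6, Mul(-1, H)), 3)
Add(-10, Mul(z, Function('U')(Function('a')(2, 6)))) = Add(-10, Mul(Rational(-17, 4), Mul(-1, Pow(Add(-6, 6), 3)))) = Add(-10, Mul(Rational(-17, 4), Mul(-1, Pow(0, 3)))) = Add(-10, Mul(Rational(-17, 4), Mul(-1, 0))) = Add(-10, Mul(Rational(-17, 4), 0)) = Add(-10, 0) = -10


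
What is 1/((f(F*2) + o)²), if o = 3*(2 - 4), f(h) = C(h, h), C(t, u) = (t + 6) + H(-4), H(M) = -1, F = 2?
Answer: ⅑ ≈ 0.11111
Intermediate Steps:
C(t, u) = 5 + t (C(t, u) = (t + 6) - 1 = (6 + t) - 1 = 5 + t)
f(h) = 5 + h
o = -6 (o = 3*(-2) = -6)
1/((f(F*2) + o)²) = 1/(((5 + 2*2) - 6)²) = 1/(((5 + 4) - 6)²) = 1/((9 - 6)²) = 1/(3²) = 1/9 = ⅑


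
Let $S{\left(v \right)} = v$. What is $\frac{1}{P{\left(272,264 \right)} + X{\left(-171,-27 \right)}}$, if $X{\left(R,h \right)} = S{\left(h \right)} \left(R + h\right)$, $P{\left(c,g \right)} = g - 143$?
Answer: $\frac{1}{5467} \approx 0.00018292$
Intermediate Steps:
$P{\left(c,g \right)} = -143 + g$
$X{\left(R,h \right)} = h \left(R + h\right)$
$\frac{1}{P{\left(272,264 \right)} + X{\left(-171,-27 \right)}} = \frac{1}{\left(-143 + 264\right) - 27 \left(-171 - 27\right)} = \frac{1}{121 - -5346} = \frac{1}{121 + 5346} = \frac{1}{5467}$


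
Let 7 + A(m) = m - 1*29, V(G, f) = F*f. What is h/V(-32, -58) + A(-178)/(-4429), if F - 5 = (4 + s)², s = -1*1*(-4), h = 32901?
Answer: -48287367/5908286 ≈ -8.1728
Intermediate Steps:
s = 4 (s = -1*(-4) = 4)
F = 69 (F = 5 + (4 + 4)² = 5 + 8² = 5 + 64 = 69)
V(G, f) = 69*f
A(m) = -36 + m (A(m) = -7 + (m - 1*29) = -7 + (m - 29) = -7 + (-29 + m) = -36 + m)
h/V(-32, -58) + A(-178)/(-4429) = 32901/((69*(-58))) + (-36 - 178)/(-4429) = 32901/(-4002) - 214*(-1/4429) = 32901*(-1/4002) + 214/4429 = -10967/1334 + 214/4429 = -48287367/5908286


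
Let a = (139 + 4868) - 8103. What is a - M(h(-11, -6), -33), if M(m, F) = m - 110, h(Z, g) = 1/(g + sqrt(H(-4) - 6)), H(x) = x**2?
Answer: -38815/13 + sqrt(10)/26 ≈ -2985.6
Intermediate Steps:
h(Z, g) = 1/(g + sqrt(10)) (h(Z, g) = 1/(g + sqrt((-4)**2 - 6)) = 1/(g + sqrt(16 - 6)) = 1/(g + sqrt(10)))
M(m, F) = -110 + m
a = -3096 (a = 5007 - 8103 = -3096)
a - M(h(-11, -6), -33) = -3096 - (-110 + 1/(-6 + sqrt(10))) = -3096 + (110 - 1/(-6 + sqrt(10))) = -2986 - 1/(-6 + sqrt(10))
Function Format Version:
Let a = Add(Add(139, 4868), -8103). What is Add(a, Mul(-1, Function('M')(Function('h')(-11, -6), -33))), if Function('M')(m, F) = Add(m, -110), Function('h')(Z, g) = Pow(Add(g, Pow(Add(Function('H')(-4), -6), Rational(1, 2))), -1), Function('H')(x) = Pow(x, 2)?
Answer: Add(Rational(-38815, 13), Mul(Rational(1, 26), Pow(10, Rational(1, 2)))) ≈ -2985.6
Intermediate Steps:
Function('h')(Z, g) = Pow(Add(g, Pow(10, Rational(1, 2))), -1) (Function('h')(Z, g) = Pow(Add(g, Pow(Add(Pow(-4, 2), -6), Rational(1, 2))), -1) = Pow(Add(g, Pow(Add(16, -6), Rational(1, 2))), -1) = Pow(Add(g, Pow(10, Rational(1, 2))), -1))
Function('M')(m, F) = Add(-110, m)
a = -3096 (a = Add(5007, -8103) = -3096)
Add(a, Mul(-1, Function('M')(Function('h')(-11, -6), -33))) = Add(-3096, Mul(-1, Add(-110, Pow(Add(-6, Pow(10, Rational(1, 2))), -1)))) = Add(-3096, Add(110, Mul(-1, Pow(Add(-6, Pow(10, Rational(1, 2))), -1)))) = Add(-2986, Mul(-1, Pow(Add(-6, Pow(10, Rational(1, 2))), -1)))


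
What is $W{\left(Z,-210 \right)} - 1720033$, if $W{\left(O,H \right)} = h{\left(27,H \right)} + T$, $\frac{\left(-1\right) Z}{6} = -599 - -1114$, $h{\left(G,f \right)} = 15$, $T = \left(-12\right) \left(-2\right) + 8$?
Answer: $-1719986$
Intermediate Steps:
$T = 32$ ($T = 24 + 8 = 32$)
$Z = -3090$ ($Z = - 6 \left(-599 - -1114\right) = - 6 \left(-599 + 1114\right) = \left(-6\right) 515 = -3090$)
$W{\left(O,H \right)} = 47$ ($W{\left(O,H \right)} = 15 + 32 = 47$)
$W{\left(Z,-210 \right)} - 1720033 = 47 - 1720033 = -1719986$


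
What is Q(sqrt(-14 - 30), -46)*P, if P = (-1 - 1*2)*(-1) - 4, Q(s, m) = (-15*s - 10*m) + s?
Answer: -460 + 28*I*sqrt(11) ≈ -460.0 + 92.865*I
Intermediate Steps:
Q(s, m) = -14*s - 10*m
P = -1 (P = (-1 - 2)*(-1) - 4 = -3*(-1) - 4 = 3 - 4 = -1)
Q(sqrt(-14 - 30), -46)*P = (-14*sqrt(-14 - 30) - 10*(-46))*(-1) = (-28*I*sqrt(11) + 460)*(-1) = (460 - 28*I*sqrt(11))*(-1) = -460 + 28*I*sqrt(11)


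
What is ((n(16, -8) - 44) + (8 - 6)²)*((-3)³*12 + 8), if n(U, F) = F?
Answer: 15168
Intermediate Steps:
((n(16, -8) - 44) + (8 - 6)²)*((-3)³*12 + 8) = ((-8 - 44) + (8 - 6)²)*((-3)³*12 + 8) = (-52 + 2²)*(-27*12 + 8) = (-52 + 4)*(-324 + 8) = -48*(-316) = 15168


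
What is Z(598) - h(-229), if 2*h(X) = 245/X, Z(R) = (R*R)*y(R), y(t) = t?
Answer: 97942014181/458 ≈ 2.1385e+8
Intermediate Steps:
Z(R) = R**3 (Z(R) = (R*R)*R = R**2*R = R**3)
h(X) = 245/(2*X) (h(X) = (245/X)/2 = 245/(2*X))
Z(598) - h(-229) = 598**3 - 245/(2*(-229)) = 213847192 - 245*(-1)/(2*229) = 213847192 - 1*(-245/458) = 213847192 + 245/458 = 97942014181/458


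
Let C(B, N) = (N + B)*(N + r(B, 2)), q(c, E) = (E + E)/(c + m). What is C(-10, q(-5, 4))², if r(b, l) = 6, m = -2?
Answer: 7033104/2401 ≈ 2929.2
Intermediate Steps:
q(c, E) = 2*E/(-2 + c) (q(c, E) = (E + E)/(c - 2) = (2*E)/(-2 + c) = 2*E/(-2 + c))
C(B, N) = (6 + N)*(B + N) (C(B, N) = (N + B)*(N + 6) = (B + N)*(6 + N) = (6 + N)*(B + N))
C(-10, q(-5, 4))² = ((2*4/(-2 - 5))² + 6*(-10) + 6*(2*4/(-2 - 5)) - 20*4/(-2 - 5))² = ((2*4/(-7))² - 60 + 6*(2*4/(-7)) - 20*4/(-7))² = ((2*4*(-⅐))² - 60 + 6*(2*4*(-⅐)) - 20*4*(-1)/7)² = ((-8/7)² - 60 + 6*(-8/7) - 10*(-8/7))² = (64/49 - 60 - 48/7 + 80/7)² = (-2652/49)² = 7033104/2401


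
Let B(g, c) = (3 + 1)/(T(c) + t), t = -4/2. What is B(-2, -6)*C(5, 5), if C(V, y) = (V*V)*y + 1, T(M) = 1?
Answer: -504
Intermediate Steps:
t = -2 (t = -4*½ = -2)
B(g, c) = -4 (B(g, c) = (3 + 1)/(1 - 2) = 4/(-1) = 4*(-1) = -4)
C(V, y) = 1 + y*V² (C(V, y) = V²*y + 1 = y*V² + 1 = 1 + y*V²)
B(-2, -6)*C(5, 5) = -4*(1 + 5*5²) = -4*(1 + 5*25) = -4*(1 + 125) = -4*126 = -504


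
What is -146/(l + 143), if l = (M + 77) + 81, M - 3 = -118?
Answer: -73/93 ≈ -0.78495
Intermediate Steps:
M = -115 (M = 3 - 118 = -115)
l = 43 (l = (-115 + 77) + 81 = -38 + 81 = 43)
-146/(l + 143) = -146/(43 + 143) = -146/186 = -146*1/186 = -73/93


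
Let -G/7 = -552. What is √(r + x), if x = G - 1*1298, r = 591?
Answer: √3157 ≈ 56.187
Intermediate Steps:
G = 3864 (G = -7*(-552) = 3864)
x = 2566 (x = 3864 - 1*1298 = 3864 - 1298 = 2566)
√(r + x) = √(591 + 2566) = √3157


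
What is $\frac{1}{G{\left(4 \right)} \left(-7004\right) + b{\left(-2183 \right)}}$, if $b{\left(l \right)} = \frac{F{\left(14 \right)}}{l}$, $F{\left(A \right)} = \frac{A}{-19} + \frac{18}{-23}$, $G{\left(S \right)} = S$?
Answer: $- \frac{953971}{26726450872} \approx -3.5694 \cdot 10^{-5}$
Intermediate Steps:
$F{\left(A \right)} = - \frac{18}{23} - \frac{A}{19}$ ($F{\left(A \right)} = A \left(- \frac{1}{19}\right) + 18 \left(- \frac{1}{23}\right) = - \frac{A}{19} - \frac{18}{23} = - \frac{18}{23} - \frac{A}{19}$)
$b{\left(l \right)} = - \frac{664}{437 l}$ ($b{\left(l \right)} = \frac{- \frac{18}{23} - \frac{14}{19}}{l} = - \frac{664}{437 l}$)
$\frac{1}{G{\left(4 \right)} \left(-7004\right) + b{\left(-2183 \right)}} = \frac{1}{4 \left(-7004\right) - \frac{664}{437 \left(-2183\right)}} = \frac{1}{-28016 - - \frac{664}{953971}} = \frac{1}{-28016 + \frac{664}{953971}} = \frac{1}{- \frac{26726450872}{953971}} = - \frac{953971}{26726450872}$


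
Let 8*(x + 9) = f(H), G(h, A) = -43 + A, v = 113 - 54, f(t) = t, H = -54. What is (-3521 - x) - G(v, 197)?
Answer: -14637/4 ≈ -3659.3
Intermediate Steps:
v = 59
x = -63/4 (x = -9 + (⅛)*(-54) = -9 - 27/4 = -63/4 ≈ -15.750)
(-3521 - x) - G(v, 197) = (-3521 - 1*(-63/4)) - (-43 + 197) = (-3521 + 63/4) - 1*154 = -14021/4 - 154 = -14637/4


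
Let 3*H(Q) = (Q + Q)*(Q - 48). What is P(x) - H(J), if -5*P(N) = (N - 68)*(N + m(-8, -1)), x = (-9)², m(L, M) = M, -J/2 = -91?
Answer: -49400/3 ≈ -16467.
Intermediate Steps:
J = 182 (J = -2*(-91) = 182)
H(Q) = 2*Q*(-48 + Q)/3 (H(Q) = ((Q + Q)*(Q - 48))/3 = ((2*Q)*(-48 + Q))/3 = (2*Q*(-48 + Q))/3 = 2*Q*(-48 + Q)/3)
x = 81
P(N) = -(-1 + N)*(-68 + N)/5 (P(N) = -(N - 68)*(N - 1)/5 = -(-68 + N)*(-1 + N)/5 = -(-1 + N)*(-68 + N)/5)
P(x) - H(J) = (-68/5 - ⅕*81² + (69/5)*81) - 2*182*(-48 + 182)/3 = (-68/5 - ⅕*6561 + 5589/5) - 2*182*134/3 = (-68/5 - 6561/5 + 5589/5) - 1*48776/3 = -208 - 48776/3 = -49400/3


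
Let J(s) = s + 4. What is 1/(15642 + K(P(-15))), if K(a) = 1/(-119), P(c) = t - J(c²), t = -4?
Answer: 119/1861397 ≈ 6.3931e-5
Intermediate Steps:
J(s) = 4 + s
P(c) = -8 - c² (P(c) = -4 - (4 + c²) = -4 + (-4 - c²) = -8 - c²)
K(a) = -1/119
1/(15642 + K(P(-15))) = 1/(15642 - 1/119) = 1/(1861397/119) = 119/1861397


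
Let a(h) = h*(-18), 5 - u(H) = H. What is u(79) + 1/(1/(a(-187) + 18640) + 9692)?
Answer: -15782857316/213282153 ≈ -74.000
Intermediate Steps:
u(H) = 5 - H
a(h) = -18*h
u(79) + 1/(1/(a(-187) + 18640) + 9692) = (5 - 1*79) + 1/(1/(-18*(-187) + 18640) + 9692) = (5 - 79) + 1/(1/(3366 + 18640) + 9692) = -74 + 1/(1/22006 + 9692) = -74 + 1/(213282153/22006) = -74 + 22006/213282153 = -15782857316/213282153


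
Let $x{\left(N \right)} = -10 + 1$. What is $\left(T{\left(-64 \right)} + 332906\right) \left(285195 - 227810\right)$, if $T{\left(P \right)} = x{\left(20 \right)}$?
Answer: $19103294345$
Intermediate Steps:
$x{\left(N \right)} = -9$
$T{\left(P \right)} = -9$
$\left(T{\left(-64 \right)} + 332906\right) \left(285195 - 227810\right) = \left(-9 + 332906\right) \left(285195 - 227810\right) = 332897 \cdot 57385 = 19103294345$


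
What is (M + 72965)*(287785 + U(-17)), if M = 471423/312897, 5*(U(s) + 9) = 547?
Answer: 10954519772243652/521495 ≈ 2.1006e+10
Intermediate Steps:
U(s) = 502/5 (U(s) = -9 + (⅕)*547 = -9 + 547/5 = 502/5)
M = 157141/104299 (M = 471423*(1/312897) = 157141/104299 ≈ 1.5066)
(M + 72965)*(287785 + U(-17)) = (157141/104299 + 72965)*(287785 + 502/5) = (7610333676/104299)*(1439427/5) = 10954519772243652/521495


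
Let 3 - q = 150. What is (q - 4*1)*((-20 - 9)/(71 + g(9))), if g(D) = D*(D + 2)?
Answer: 4379/170 ≈ 25.759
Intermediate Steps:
g(D) = D*(2 + D)
q = -147 (q = 3 - 1*150 = 3 - 150 = -147)
(q - 4*1)*((-20 - 9)/(71 + g(9))) = (-147 - 4*1)*((-20 - 9)/(71 + 9*(2 + 9))) = (-147 - 4)*(-29/(71 + 9*11)) = -(-4379)/(71 + 99) = -(-4379)/170 = -151*(-29/170) = 4379/170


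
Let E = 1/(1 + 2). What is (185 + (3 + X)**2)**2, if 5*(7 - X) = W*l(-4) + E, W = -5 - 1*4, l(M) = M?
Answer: 1875409636/50625 ≈ 37045.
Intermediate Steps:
W = -9 (W = -5 - 4 = -9)
E = 1/3 ≈ 0.33333
X = -4/15 (X = 7 - (-9*(-4) + 1/3)/5 = 7 - (36 + 1/3)/5 = 7 - 1/5*109/3 = 7 - 109/15 = -4/15 ≈ -0.26667)
(185 + (3 + X)**2)**2 = (185 + (3 - 4/15)**2)**2 = (185 + (41/15)**2)**2 = (185 + 1681/225)**2 = (43306/225)**2 = 1875409636/50625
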